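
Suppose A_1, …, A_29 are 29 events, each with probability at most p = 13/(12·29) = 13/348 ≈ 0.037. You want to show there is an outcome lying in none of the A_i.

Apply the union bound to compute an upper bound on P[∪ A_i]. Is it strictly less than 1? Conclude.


Union bound: P[∪_{i=1}^{29} A_i] ≤ Σ_i P[A_i] ≤ 29·p = 29·(13/348) = 13/12.
Numerically: 13/12 ≈ 1.083.
Is 13/12 < 1? NO.
Since the bound 13/12 is ≥ 1, the union bound is uninformative here; it does NOT by itself certify existence.

29·p = 13/12 ≈ 1.083; existence NOT certified by the union bound.


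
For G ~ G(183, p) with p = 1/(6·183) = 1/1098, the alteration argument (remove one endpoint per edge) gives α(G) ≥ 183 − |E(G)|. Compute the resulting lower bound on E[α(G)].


E[|E(G)|] = C(183, 2)·p = 16653 · (1/1098) = 91/6.
E[α(G)] ≥ n − E[|E(G)|] = 183 − 91/6 = 1007/6.
Numerically: ≈ 167.8333.
(This is only a lower bound; the true E[α(G)] may be larger.)

E[α(G)] ≥ 1007/6 ≈ 167.8333.


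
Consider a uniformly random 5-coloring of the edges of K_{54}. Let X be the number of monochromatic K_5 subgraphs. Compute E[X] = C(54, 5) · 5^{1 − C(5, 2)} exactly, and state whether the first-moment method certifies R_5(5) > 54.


E[X] = C(54, 5) · 5^{1 − 10} = 3162510 · 5^{−9} = 3162510/1953125.
As a reduced fraction: E[X] = 632502/390625 ≈ 1.61921.
Is E[X] < 1? NO.
Since E[X] ≥ 1, the first-moment bound is inconclusive at n = 54; it does NOT by itself certify R_5(5) > 54.

E[X] = 632502/390625 ≈ 1.61921; E[X] ≥ 1; first-moment method inconclusive here.


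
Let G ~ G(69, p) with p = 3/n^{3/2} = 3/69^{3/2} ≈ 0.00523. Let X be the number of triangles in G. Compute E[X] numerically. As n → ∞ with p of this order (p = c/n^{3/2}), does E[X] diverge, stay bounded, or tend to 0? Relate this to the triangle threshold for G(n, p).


Number of potential triangles: C(69, 3) = 52394.
Each occurs with probability p³ ≈ (0.00523)³ ≈ 1.43398e-07.
By linearity: E[X] = C(69, 3)·p³ ≈ 52394 · 1.43398e-07 ≈ 0.008.
Since α = 3/2 > 1, p = c/n^{3/2} = o(1/n) is below the triangle threshold p ~ 1/n. Asymptotically E[X] ~ (c³/6)·n^{3(1−α)} = (3³/6)·n^{-1.5} → 0, so by Markov's inequality G has no triangles w.h.p.

E[X] ≈ 0.008; in regime p = Θ(1/n^{3/2}) E[X] tends to 0 (below the triangle threshold p ~ 1/n).


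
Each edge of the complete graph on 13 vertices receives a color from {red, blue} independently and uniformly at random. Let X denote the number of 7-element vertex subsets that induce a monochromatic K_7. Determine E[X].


Let X = Σ_S X_S over the C(13, 7) = 1716 subsets S of size 7, where X_S = 1 if the K_7 on S is monochromatic.
For a fixed S, the K_7 on S has C(7, 2) = 21 edges. P[all 21 edges red] = (1/2)^21, and likewise for blue, so P[monochromatic] = 2·(1/2)^21 = 2^{1 − 21} = 1/1048576.
Summing: E[X] = C(13, 7) · 2^{1 − 21} = 1716 · 1/1048576 = 429/262144.
Numerically: E[X] ≈ 0.001637.

E[X] = C(13,7)·2^(1−C(7,2)) = 429/262144 ≈ 0.001637.


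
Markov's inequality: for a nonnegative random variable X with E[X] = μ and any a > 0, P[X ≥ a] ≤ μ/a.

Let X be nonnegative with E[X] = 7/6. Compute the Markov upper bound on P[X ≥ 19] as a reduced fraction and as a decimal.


μ = E[X] = 7/6, a = 19.
Markov: P[X ≥ 19] ≤ μ/a = (7/6)/19 = 7/114.
Numerically: ≈ 0.061404.
(Since a = 19 > μ = 1.166667, the bound 7/114 is < 1 and informative.)

P[X ≥ 19] ≤ 7/114 ≈ 0.061404.


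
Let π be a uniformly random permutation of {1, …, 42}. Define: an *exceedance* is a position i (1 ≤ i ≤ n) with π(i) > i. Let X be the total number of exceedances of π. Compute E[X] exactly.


Write X = Σ_{i=1}^{42} X_i, where X_i = 1_{π(i) > i}.
For each fixed i, π(i) is uniform over {1, …, 42} (marginal of a uniform permutation), so P[π(i) > i] = (n − i)/n. Summing: Σ_{i=1}^{42} (n − i)/n = (0 + 1 + … + 41)/42 = 42(42 − 1)/(2·42) = (42 − 1)/2.
Hence E[X] = Σ_{i=1}^{42} (42 − i)/42 = 41/2 ≈ 20.5000.

E[X] = 41/2 = 20.5000.


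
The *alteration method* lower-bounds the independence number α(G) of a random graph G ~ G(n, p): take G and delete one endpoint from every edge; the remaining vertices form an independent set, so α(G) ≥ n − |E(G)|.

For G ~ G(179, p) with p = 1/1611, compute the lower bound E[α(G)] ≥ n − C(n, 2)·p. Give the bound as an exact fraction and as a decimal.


E[|E(G)|] = C(179, 2)·p = 15931 · (1/1611) = 89/9.
E[α(G)] ≥ n − E[|E(G)|] = 179 − 89/9 = 1522/9.
Numerically: ≈ 169.1111.
(This is only a lower bound; the true E[α(G)] may be larger.)

E[α(G)] ≥ 1522/9 ≈ 169.1111.


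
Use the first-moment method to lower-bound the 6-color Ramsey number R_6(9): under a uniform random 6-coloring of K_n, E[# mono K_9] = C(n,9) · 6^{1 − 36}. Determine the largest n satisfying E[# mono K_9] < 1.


We need C(n, 9) · 6^{1 − 36} < 1, i.e. C(n, 9) < 6^{36 − 1} = 1719070799748422591028658176.
Check values of n near the boundary:
  n = 4402: C(4402, 9) = 1696419745356657449393393700; 1696419745356657449393393700 < 1719070799748422591028658176? YES
  n = 4403: C(4403, 9) = 1699894433046281918452233150; 1699894433046281918452233150 < 1719070799748422591028658176? YES
  n = 4404: C(4404, 9) = 1703375445537161676647015880; 1703375445537161676647015880 < 1719070799748422591028658176? YES
  n = 4405: C(4405, 9) = 1706862792900636302463627150; 1706862792900636302463627150 < 1719070799748422591028658176? YES
  n = 4406: C(4406, 9) = 1710356485221788389505285700; 1710356485221788389505285700 < 1719070799748422591028658176? YES
  n = 4407: C(4407, 9) = 1713856532599459170657070050; 1713856532599459170657070050 < 1719070799748422591028658176? YES
  n = 4408: C(4408, 9) = 1717362945146264156457459600; 1717362945146264156457459600 < 1719070799748422591028658176? YES
  n = 4409: C(4409, 9) = 1720875732988608787686577131; 1720875732988608787686577131 < 1719070799748422591028658176? NO
The largest n with C(n, 9) < 1719070799748422591028658176 is n = 4408 (where E[X] = 35778394690547169926197075/35813974994758803979763712 ≈ 0.999007). Hence R_6(9) > 4408, i.e. R_6(9) ≥ 4409.

Largest n = 4408; hence R_6(9) > 4408.


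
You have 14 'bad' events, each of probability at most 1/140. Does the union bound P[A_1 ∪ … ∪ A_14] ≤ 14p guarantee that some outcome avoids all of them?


Union bound: P[∪_{i=1}^{14} A_i] ≤ Σ_i P[A_i] ≤ 14·p = 14·(1/140) = 1/10.
Numerically: 1/10 ≈ 0.1000.
Is 1/10 < 1? YES.
Since P[∪ A_i] ≤ 1/10 < 1, the complement has P[∩ A_i^c] ≥ 1 − 1/10 = 9/10 > 0, so some outcome avoids every A_i.

14·p = 1/10 ≈ 0.1000; existence CERTIFIED by the union bound.


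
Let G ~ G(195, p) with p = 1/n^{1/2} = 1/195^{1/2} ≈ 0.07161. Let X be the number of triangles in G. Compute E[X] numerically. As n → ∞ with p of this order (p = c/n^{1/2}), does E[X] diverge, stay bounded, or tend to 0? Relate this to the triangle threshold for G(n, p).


Number of potential triangles: C(195, 3) = 1216865.
Each occurs with probability p³ ≈ (0.07161)³ ≈ 3.672384e-04.
By linearity: E[X] = C(195, 3)·p³ ≈ 1216865 · 3.672384e-04 ≈ 446.8796.
Since α = 1/2 < 1, p = c/n^{1/2} ≫ 1/n is above the triangle threshold p ~ 1/n. Asymptotically E[X] ~ (c³/6)·n^{3(1−α)} = (1³/6)·n^{1.5} → ∞; triangles are abundant w.h.p.

E[X] ≈ 446.8796; in regime p = Θ(1/n^{1/2}) E[X] diverges (above the triangle threshold p ~ 1/n).


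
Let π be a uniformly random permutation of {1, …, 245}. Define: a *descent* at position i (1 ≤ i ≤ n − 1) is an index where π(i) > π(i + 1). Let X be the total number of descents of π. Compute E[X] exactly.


Write X = Σ X_I over i = 1, …, 244, with X_I the indicator of one descent.
There are 244 indicators.
For each fixed i, the pair (π(i), π(i+1)) is a uniformly random ordered pair of distinct values from {1, …, 245}; by symmetry P[π(i) > π(i+1)] = 1/2.
By linearity: E[X] = 244 · (1/2) = (245 − 1) · (1/2) = 122 ≈ 122.000.

E[X] = 122 = 122.000.


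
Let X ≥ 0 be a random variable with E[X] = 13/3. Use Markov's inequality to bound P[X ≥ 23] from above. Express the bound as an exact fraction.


μ = E[X] = 13/3, a = 23.
Markov: P[X ≥ 23] ≤ μ/a = (13/3)/23 = 13/69.
Numerically: ≈ 0.1884.
(Since a = 23 > μ = 4.3333, the bound 13/69 is < 1 and informative.)

P[X ≥ 23] ≤ 13/69 ≈ 0.1884.


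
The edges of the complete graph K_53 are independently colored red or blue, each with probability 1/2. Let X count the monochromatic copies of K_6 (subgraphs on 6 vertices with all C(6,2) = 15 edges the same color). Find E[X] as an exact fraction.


Let X = Σ_S X_S over the C(53, 6) = 22957480 subsets S of size 6, where X_S = 1 if the K_6 on S is monochromatic.
For a fixed S, the K_6 on S has C(6, 2) = 15 edges. P[all 15 edges red] = (1/2)^15, and likewise for blue, so P[monochromatic] = 2·(1/2)^15 = 2^{1 − 15} = 1/16384.
By linearity: E[X] = C(53, 6) · 2^{1 − 15} = 22957480 · 1/16384 = 2869685/2048.
Numerically: E[X] ≈ 1401.213.

E[X] = C(53,6)·2^(1−C(6,2)) = 2869685/2048 ≈ 1401.213.


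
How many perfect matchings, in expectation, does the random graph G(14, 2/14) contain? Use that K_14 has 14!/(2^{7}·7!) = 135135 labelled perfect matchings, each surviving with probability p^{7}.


K_14 has 14!/(2^{7}·7!) = 135135 labelled perfect matchings.
For each such perfect matching H, let X_H = 1 if all 7 edges of H are present in G. Then P[X_H = 1] = p^{7} = (1/7)^{7} = 1/823543.
Summing the indicators: E[X] = Σ_H E[X_H] = 135135 · p^{7} = 135135 · 1/823543 = 19305/117649.
Numerically: E[X] ≈ 0.1641.

E[X] = 135135 · (1/7)^{7} = 19305/117649 ≈ 0.1641.


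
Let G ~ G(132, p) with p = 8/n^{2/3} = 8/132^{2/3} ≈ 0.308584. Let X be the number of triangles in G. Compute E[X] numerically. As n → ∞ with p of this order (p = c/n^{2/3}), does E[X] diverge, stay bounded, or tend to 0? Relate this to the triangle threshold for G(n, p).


Number of potential triangles: C(132, 3) = 374660.
Each occurs with probability p³ ≈ (0.308584)³ ≈ 2.93847567e-02.
By linearity: E[X] = C(132, 3)·p³ ≈ 374660 · 2.93847567e-02 ≈ 11009.292929.
Since α = 2/3 < 1, p = c/n^{2/3} ≫ 1/n is above the triangle threshold p ~ 1/n. Asymptotically E[X] ~ (c³/6)·n^{3(1−α)} = (8³/6)·n^{1} → ∞; triangles are abundant w.h.p.

E[X] ≈ 11009.292929; in regime p = Θ(1/n^{2/3}) E[X] diverges (above the triangle threshold p ~ 1/n).


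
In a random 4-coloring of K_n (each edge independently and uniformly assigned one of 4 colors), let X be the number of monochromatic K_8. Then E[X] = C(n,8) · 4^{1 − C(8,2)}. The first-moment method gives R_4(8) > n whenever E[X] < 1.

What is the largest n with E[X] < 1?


We need C(n, 8) · 4^{1 − 28} < 1, i.e. C(n, 8) < 4^{28 − 1} = 18014398509481984.
Check values of n near the boundary:
  n = 403: C(403, 8) = 16090020602228430; 16090020602228430 < 18014398509481984? YES
  n = 404: C(404, 8) = 16415071523485570; 16415071523485570 < 18014398509481984? YES
  n = 405: C(405, 8) = 16745853821188050; 16745853821188050 < 18014398509481984? YES
  n = 406: C(406, 8) = 17082453897995850; 17082453897995850 < 18014398509481984? YES
  n = 407: C(407, 8) = 17424959239309050; 17424959239309050 < 18014398509481984? YES
  n = 408: C(408, 8) = 17773458424095231; 17773458424095231 < 18014398509481984? YES
  n = 409: C(409, 8) = 18128041135797879; 18128041135797879 < 18014398509481984? NO
  n = 410: C(410, 8) = 18488798173326195; 18488798173326195 < 18014398509481984? NO
The largest n with C(n, 8) < 18014398509481984 is n = 408 (where E[X] = 17773458424095231/18014398509481984 ≈ 0.9866). Hence R_4(8) > 408, i.e. R_4(8) ≥ 409.

Largest n = 408; hence R_4(8) > 408.


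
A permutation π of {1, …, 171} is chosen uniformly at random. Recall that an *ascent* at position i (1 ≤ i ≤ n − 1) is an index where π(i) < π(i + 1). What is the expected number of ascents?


Write X = Σ X_I over i = 1, …, 170, with X_I the indicator of one ascent.
There are 170 indicators.
For each fixed i, the pair (π(i), π(i+1)) is a uniformly random ordered pair of distinct values from {1, …, 171}; by symmetry P[π(i) < π(i+1)] = 1/2.
By linearity: E[X] = 170 · (1/2) = (171 − 1) · (1/2) = 85 ≈ 85.0000.

E[X] = 85 = 85.0000.


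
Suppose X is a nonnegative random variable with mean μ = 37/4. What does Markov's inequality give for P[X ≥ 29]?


μ = E[X] = 37/4, a = 29.
Markov: P[X ≥ 29] ≤ μ/a = (37/4)/29 = 37/116.
Numerically: ≈ 0.319.
(Since a = 29 > μ = 9.250, the bound 37/116 is < 1 and informative.)

P[X ≥ 29] ≤ 37/116 ≈ 0.319.


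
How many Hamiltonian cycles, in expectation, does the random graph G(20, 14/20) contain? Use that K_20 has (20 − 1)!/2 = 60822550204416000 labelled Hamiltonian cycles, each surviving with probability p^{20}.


K_20 has (20 − 1)!/2 = 60822550204416000 labelled Hamiltonian cycles.
For each such Hamiltonian cycle H, let X_H = 1 if all 20 edges of H are present in G. Then P[X_H = 1] = p^{20} = (7/10)^{20} = 79792266297612001/100000000000000000000.
By linearity of expectation: E[X] = Σ_H E[X_H] = 60822550204416000 · p^{20} = 60822550204416000 · 79792266297612001/100000000000000000000 = 1184855742873690605203907421/24414062500000.
Numerically: E[X] ≈ 4.8532e+13.

E[X] = 60822550204416000 · (7/10)^{20} = 1184855742873690605203907421/24414062500000 ≈ 4.8532e+13.


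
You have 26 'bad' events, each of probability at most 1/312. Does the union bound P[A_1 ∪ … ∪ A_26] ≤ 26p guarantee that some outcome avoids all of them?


Union bound: P[∪_{i=1}^{26} A_i] ≤ Σ_i P[A_i] ≤ 26·p = 26·(1/312) = 1/12.
Numerically: 1/12 ≈ 0.083.
Is 1/12 < 1? YES.
Since P[∪ A_i] ≤ 1/12 < 1, the complement has P[∩ A_i^c] ≥ 1 − 1/12 = 11/12 > 0, so some outcome avoids every A_i.

26·p = 1/12 ≈ 0.083; existence CERTIFIED by the union bound.


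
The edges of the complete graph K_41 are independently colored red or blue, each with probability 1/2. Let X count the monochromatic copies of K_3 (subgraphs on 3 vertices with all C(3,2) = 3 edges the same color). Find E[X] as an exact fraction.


Let X = Σ_S X_S over the C(41, 3) = 10660 subsets S of size 3, where X_S = 1 if the K_3 on S is monochromatic.
For a fixed S, the K_3 on S has C(3, 2) = 3 edges. P[all 3 edges red] = (1/2)^3, and likewise for blue, so P[monochromatic] = 2·(1/2)^3 = 2^{1 − 3} = 1/4.
By linearity: E[X] = C(41, 3) · 2^{1 − 3} = 10660 · 1/4 = 2665.
Numerically: E[X] ≈ 2665.000.

E[X] = C(41,3)·2^(1−C(3,2)) = 2665 ≈ 2665.000.


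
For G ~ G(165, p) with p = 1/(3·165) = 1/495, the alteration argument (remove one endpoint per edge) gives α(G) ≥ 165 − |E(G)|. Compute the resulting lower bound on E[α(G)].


E[|E(G)|] = C(165, 2)·p = 13530 · (1/495) = 82/3.
E[α(G)] ≥ n − E[|E(G)|] = 165 − 82/3 = 413/3.
Numerically: ≈ 137.667.
(This is only a lower bound; the true E[α(G)] may be larger.)

E[α(G)] ≥ 413/3 ≈ 137.667.


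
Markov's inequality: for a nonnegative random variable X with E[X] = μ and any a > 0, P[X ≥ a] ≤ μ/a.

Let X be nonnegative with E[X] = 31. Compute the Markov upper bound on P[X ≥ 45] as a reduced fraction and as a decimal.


μ = E[X] = 31, a = 45.
Markov: P[X ≥ 45] ≤ μ/a = (31)/45 = 31/45.
Numerically: ≈ 0.688889.
(Since a = 45 > μ = 31.000000, the bound 31/45 is < 1 and informative.)

P[X ≥ 45] ≤ 31/45 ≈ 0.688889.


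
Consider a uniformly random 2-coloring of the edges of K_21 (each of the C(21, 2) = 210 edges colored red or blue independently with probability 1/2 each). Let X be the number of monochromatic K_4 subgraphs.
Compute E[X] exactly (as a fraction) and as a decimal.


Let X = Σ_S X_S over the C(21, 4) = 5985 subsets S of size 4, where X_S = 1 if the K_4 on S is monochromatic.
For a fixed S, the K_4 on S has C(4, 2) = 6 edges. P[all 6 edges red] = (1/2)^6, and likewise for blue, so P[monochromatic] = 2·(1/2)^6 = 2^{1 − 6} = 1/32.
By linearity of expectation: E[X] = C(21, 4) · 2^{1 − 6} = 5985 · 1/32 = 5985/32.
Numerically: E[X] ≈ 187.03125.

E[X] = C(21,4)·2^(1−C(4,2)) = 5985/32 ≈ 187.03125.


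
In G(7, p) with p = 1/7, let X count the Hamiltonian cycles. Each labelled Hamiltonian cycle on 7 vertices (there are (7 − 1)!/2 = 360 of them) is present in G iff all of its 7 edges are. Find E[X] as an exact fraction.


K_7 has (7 − 1)!/2 = 360 labelled Hamiltonian cycles.
For each such Hamiltonian cycle H, let X_H = 1 if all 7 edges of H are present in G. Then P[X_H = 1] = p^{7} = (1/7)^{7} = 1/823543.
Summing the indicators: E[X] = Σ_H E[X_H] = 360 · p^{7} = 360 · 1/823543 = 360/823543.
Numerically: E[X] ≈ 0.000437136.

E[X] = 360 · (1/7)^{7} = 360/823543 ≈ 0.000437136.


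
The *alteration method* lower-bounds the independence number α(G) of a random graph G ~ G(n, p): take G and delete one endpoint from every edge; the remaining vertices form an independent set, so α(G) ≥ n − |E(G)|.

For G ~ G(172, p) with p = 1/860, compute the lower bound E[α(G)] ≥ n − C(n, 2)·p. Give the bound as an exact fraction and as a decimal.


E[|E(G)|] = C(172, 2)·p = 14706 · (1/860) = 171/10.
E[α(G)] ≥ n − E[|E(G)|] = 172 − 171/10 = 1549/10.
Numerically: ≈ 154.900000.
(This is only a lower bound; the true E[α(G)] may be larger.)

E[α(G)] ≥ 1549/10 ≈ 154.900000.


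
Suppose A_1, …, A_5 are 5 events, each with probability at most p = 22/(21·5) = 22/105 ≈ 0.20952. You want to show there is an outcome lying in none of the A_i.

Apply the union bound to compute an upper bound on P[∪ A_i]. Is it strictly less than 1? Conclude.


Union bound: P[∪_{i=1}^{5} A_i] ≤ Σ_i P[A_i] ≤ 5·p = 5·(22/105) = 22/21.
Numerically: 22/21 ≈ 1.04762.
Is 22/21 < 1? NO.
Since the bound 22/21 is ≥ 1, the union bound is uninformative here; it does NOT by itself certify existence.

5·p = 22/21 ≈ 1.04762; existence NOT certified by the union bound.


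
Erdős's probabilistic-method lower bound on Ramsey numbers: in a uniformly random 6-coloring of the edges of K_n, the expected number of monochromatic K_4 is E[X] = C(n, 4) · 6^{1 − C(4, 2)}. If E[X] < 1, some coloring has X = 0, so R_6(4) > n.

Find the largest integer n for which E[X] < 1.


We need C(n, 4) · 6^{1 − 6} < 1, i.e. C(n, 4) < 6^{6 − 1} = 7776.
Check values of n near the boundary:
  n = 20: C(20, 4) = 4845; 4845 < 7776? YES
  n = 21: C(21, 4) = 5985; 5985 < 7776? YES
  n = 22: C(22, 4) = 7315; 7315 < 7776? YES
  n = 23: C(23, 4) = 8855; 8855 < 7776? NO
  n = 24: C(24, 4) = 10626; 10626 < 7776? NO
The largest n with C(n, 4) < 7776 is n = 22 (where E[X] = 7315/7776 ≈ 0.9407). Hence R_6(4) > 22, i.e. R_6(4) ≥ 23.

Largest n = 22; hence R_6(4) > 22.


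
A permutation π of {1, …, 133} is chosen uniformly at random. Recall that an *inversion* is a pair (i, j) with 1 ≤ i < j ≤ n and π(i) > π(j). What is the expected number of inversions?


Write X = Σ X_I over the C(133, 2) = 8778 pairs i < j, with X_I the indicator of one inversion.
There are 8778 indicators.
For each fixed pair i < j, the values π(i) and π(j) are two distinct elements of {1, …, 133} in uniformly random order; by symmetry P[π(i) > π(j)] = 1/2.
By linearity: E[X] = 8778 · (1/2) = C(133, 2) · (1/2) = 8778/2 = 4389 ≈ 4389.000.

E[X] = 4389 = 4389.000.


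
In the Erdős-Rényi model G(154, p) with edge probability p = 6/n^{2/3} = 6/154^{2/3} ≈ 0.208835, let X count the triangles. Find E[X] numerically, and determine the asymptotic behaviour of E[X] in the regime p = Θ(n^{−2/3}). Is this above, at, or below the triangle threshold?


Number of potential triangles: C(154, 3) = 596904.
Each occurs with probability p³ ≈ (0.208835)³ ≈ 9.10777534e-03.
By linearity: E[X] = C(154, 3)·p³ ≈ 596904 · 9.10777534e-03 ≈ 5436.467532.
Since α = 2/3 < 1, p = c/n^{2/3} ≫ 1/n is above the triangle threshold p ~ 1/n. Asymptotically E[X] ~ (c³/6)·n^{3(1−α)} = (6³/6)·n^{1} → ∞; triangles are abundant w.h.p.

E[X] ≈ 5436.467532; in regime p = Θ(1/n^{2/3}) E[X] diverges (above the triangle threshold p ~ 1/n).


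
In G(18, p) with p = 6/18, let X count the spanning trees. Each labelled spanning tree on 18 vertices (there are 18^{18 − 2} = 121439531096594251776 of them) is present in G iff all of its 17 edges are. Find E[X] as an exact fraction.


K_18 has 18^{18 − 2} = 121439531096594251776 labelled spanning trees.
For each such spanning tree H, let X_H = 1 if all 17 edges of H are present in G. Then P[X_H = 1] = p^{17} = (1/3)^{17} = 1/129140163.
By linearity: E[X] = Σ_H E[X_H] = 121439531096594251776 · p^{17} = 121439531096594251776 · 1/129140163 = 940369969152.
Numerically: E[X] ≈ 9.404e+11.

E[X] = 121439531096594251776 · (1/3)^{17} = 940369969152 ≈ 9.404e+11.


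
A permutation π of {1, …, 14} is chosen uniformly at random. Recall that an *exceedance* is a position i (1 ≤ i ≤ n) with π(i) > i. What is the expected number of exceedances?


Write X = Σ_{i=1}^{14} X_i, where X_i = 1_{π(i) > i}.
For each fixed i, π(i) is uniform over {1, …, 14} (marginal of a uniform permutation), so P[π(i) > i] = (n − i)/n. Summing: Σ_{i=1}^{14} (n − i)/n = (0 + 1 + … + 13)/14 = 14(14 − 1)/(2·14) = (14 − 1)/2.
Hence E[X] = Σ_{i=1}^{14} (14 − i)/14 = 13/2 ≈ 6.50000.

E[X] = 13/2 = 6.50000.


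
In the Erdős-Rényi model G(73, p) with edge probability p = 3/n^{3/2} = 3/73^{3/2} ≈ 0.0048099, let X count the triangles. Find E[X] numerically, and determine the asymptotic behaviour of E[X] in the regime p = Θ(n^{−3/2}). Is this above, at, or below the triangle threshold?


Number of potential triangles: C(73, 3) = 62196.
Each occurs with probability p³ ≈ (0.0048099)³ ≈ 1.1127841e-07.
By linearity: E[X] = C(73, 3)·p³ ≈ 62196 · 1.1127841e-07 ≈ 0.00692.
Since α = 3/2 > 1, p = c/n^{3/2} = o(1/n) is below the triangle threshold p ~ 1/n. Asymptotically E[X] ~ (c³/6)·n^{3(1−α)} = (3³/6)·n^{-1.5} → 0, so by Markov's inequality G has no triangles w.h.p.

E[X] ≈ 0.00692; in regime p = Θ(1/n^{3/2}) E[X] tends to 0 (below the triangle threshold p ~ 1/n).


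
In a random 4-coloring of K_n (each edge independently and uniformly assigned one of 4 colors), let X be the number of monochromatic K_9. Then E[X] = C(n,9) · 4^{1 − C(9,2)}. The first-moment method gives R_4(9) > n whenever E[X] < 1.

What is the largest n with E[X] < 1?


We need C(n, 9) · 4^{1 − 36} < 1, i.e. C(n, 9) < 4^{36 − 1} = 1180591620717411303424.
Check values of n near the boundary:
  n = 911: C(911, 9) = 1144686900492291197405; 1144686900492291197405 < 1180591620717411303424? YES
  n = 912: C(912, 9) = 1156095740032081475120; 1156095740032081475120 < 1180591620717411303424? YES
  n = 913: C(913, 9) = 1167605542753639808390; 1167605542753639808390 < 1180591620717411303424? YES
  n = 914: C(914, 9) = 1179217089587653905932; 1179217089587653905932 < 1180591620717411303424? YES
  n = 915: C(915, 9) = 1190931166636537885130; 1190931166636537885130 < 1180591620717411303424? NO
  n = 916: C(916, 9) = 1202748565202942340440; 1202748565202942340440 < 1180591620717411303424? NO
The largest n with C(n, 9) < 1180591620717411303424 is n = 914 (where E[X] = 294804272396913476483/295147905179352825856 ≈ 0.998836). Hence R_4(9) > 914, i.e. R_4(9) ≥ 915.

Largest n = 914; hence R_4(9) > 914.


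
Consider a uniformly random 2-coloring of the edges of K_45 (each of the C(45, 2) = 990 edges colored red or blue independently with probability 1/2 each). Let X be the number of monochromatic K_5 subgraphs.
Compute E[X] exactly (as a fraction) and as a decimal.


Let X = Σ_S X_S over the C(45, 5) = 1221759 subsets S of size 5, where X_S = 1 if the K_5 on S is monochromatic.
For a fixed S, the K_5 on S has C(5, 2) = 10 edges. P[all 10 edges red] = (1/2)^10, and likewise for blue, so P[monochromatic] = 2·(1/2)^10 = 2^{1 − 10} = 1/512.
By linearity of expectation: E[X] = C(45, 5) · 2^{1 − 10} = 1221759 · 1/512 = 1221759/512.
Numerically: E[X] ≈ 2386.248047.

E[X] = C(45,5)·2^(1−C(5,2)) = 1221759/512 ≈ 2386.248047.


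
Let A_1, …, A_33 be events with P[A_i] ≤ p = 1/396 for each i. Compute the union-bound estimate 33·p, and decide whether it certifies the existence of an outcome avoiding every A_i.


Union bound: P[∪_{i=1}^{33} A_i] ≤ Σ_i P[A_i] ≤ 33·p = 33·(1/396) = 1/12.
Numerically: 1/12 ≈ 0.083.
Is 1/12 < 1? YES.
Since P[∪ A_i] ≤ 1/12 < 1, the complement has P[∩ A_i^c] ≥ 1 − 1/12 = 11/12 > 0, so some outcome avoids every A_i.

33·p = 1/12 ≈ 0.083; existence CERTIFIED by the union bound.


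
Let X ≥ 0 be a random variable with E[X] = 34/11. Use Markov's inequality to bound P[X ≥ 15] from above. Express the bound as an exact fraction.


μ = E[X] = 34/11, a = 15.
Markov: P[X ≥ 15] ≤ μ/a = (34/11)/15 = 34/165.
Numerically: ≈ 0.206.
(Since a = 15 > μ = 3.091, the bound 34/165 is < 1 and informative.)

P[X ≥ 15] ≤ 34/165 ≈ 0.206.


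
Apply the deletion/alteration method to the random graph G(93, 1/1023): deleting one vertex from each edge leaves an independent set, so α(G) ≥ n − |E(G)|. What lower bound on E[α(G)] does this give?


E[|E(G)|] = C(93, 2)·p = 4278 · (1/1023) = 46/11.
E[α(G)] ≥ n − E[|E(G)|] = 93 − 46/11 = 977/11.
Numerically: ≈ 88.81818.
(This is only a lower bound; the true E[α(G)] may be larger.)

E[α(G)] ≥ 977/11 ≈ 88.81818.


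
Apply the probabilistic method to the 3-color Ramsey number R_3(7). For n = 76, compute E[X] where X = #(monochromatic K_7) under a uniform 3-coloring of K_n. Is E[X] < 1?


E[X] = C(76, 7) · 3^{1 − 21} = 2186189400 · 3^{−20} = 2186189400/3486784401.
As a reduced fraction: E[X] = 728729800/1162261467 ≈ 0.626993.
Is E[X] < 1? YES.
Since E[X] < 1, there exists a 3-coloring of K_{76} with no monochromatic K_7; hence R_3(7) > 76.

E[X] = 728729800/1162261467 ≈ 0.626993; E[X] < 1, so R_3(7) > 76.


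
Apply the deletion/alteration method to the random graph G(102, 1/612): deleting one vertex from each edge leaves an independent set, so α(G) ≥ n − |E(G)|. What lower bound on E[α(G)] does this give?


E[|E(G)|] = C(102, 2)·p = 5151 · (1/612) = 101/12.
E[α(G)] ≥ n − E[|E(G)|] = 102 − 101/12 = 1123/12.
Numerically: ≈ 93.583333.
(This is only a lower bound; the true E[α(G)] may be larger.)

E[α(G)] ≥ 1123/12 ≈ 93.583333.


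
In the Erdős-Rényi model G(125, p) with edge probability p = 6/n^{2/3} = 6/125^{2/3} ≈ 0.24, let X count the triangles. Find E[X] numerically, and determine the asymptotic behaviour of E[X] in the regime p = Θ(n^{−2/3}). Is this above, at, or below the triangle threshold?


Number of potential triangles: C(125, 3) = 317750.
Each occurs with probability p³ ≈ (0.24)³ ≈ 1.3824000e-02.
By linearity: E[X] = C(125, 3)·p³ ≈ 317750 · 1.3824000e-02 ≈ 4392.57600.
Since α = 2/3 < 1, p = c/n^{2/3} ≫ 1/n is above the triangle threshold p ~ 1/n. Asymptotically E[X] ~ (c³/6)·n^{3(1−α)} = (6³/6)·n^{1} → ∞; triangles are abundant w.h.p.

E[X] ≈ 4392.57600; in regime p = Θ(1/n^{2/3}) E[X] diverges (above the triangle threshold p ~ 1/n).


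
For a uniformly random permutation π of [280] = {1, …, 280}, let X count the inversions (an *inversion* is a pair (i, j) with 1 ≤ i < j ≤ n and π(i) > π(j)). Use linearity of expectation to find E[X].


Write X = Σ X_I over the C(280, 2) = 39060 pairs i < j, with X_I the indicator of one inversion.
There are 39060 indicators.
For each fixed pair i < j, the values π(i) and π(j) are two distinct elements of {1, …, 280} in uniformly random order; by symmetry P[π(i) > π(j)] = 1/2.
By linearity: E[X] = 39060 · (1/2) = C(280, 2) · (1/2) = 39060/2 = 19530 ≈ 19530.0000.

E[X] = 19530 = 19530.0000.


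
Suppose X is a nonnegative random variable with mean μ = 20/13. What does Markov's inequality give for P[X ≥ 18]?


μ = E[X] = 20/13, a = 18.
Markov: P[X ≥ 18] ≤ μ/a = (20/13)/18 = 10/117.
Numerically: ≈ 0.085470.
(Since a = 18 > μ = 1.538462, the bound 10/117 is < 1 and informative.)

P[X ≥ 18] ≤ 10/117 ≈ 0.085470.


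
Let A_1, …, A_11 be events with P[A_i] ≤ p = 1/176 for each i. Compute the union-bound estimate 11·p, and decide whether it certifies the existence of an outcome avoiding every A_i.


Union bound: P[∪_{i=1}^{11} A_i] ≤ Σ_i P[A_i] ≤ 11·p = 11·(1/176) = 1/16.
Numerically: 1/16 ≈ 0.062500.
Is 1/16 < 1? YES.
Since P[∪ A_i] ≤ 1/16 < 1, the complement has P[∩ A_i^c] ≥ 1 − 1/16 = 15/16 > 0, so some outcome avoids every A_i.

11·p = 1/16 ≈ 0.062500; existence CERTIFIED by the union bound.


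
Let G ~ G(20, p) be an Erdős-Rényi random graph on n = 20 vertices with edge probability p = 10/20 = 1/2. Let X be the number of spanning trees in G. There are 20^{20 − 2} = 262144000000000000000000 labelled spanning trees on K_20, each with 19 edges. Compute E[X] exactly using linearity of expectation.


K_20 has 20^{20 − 2} = 262144000000000000000000 labelled spanning trees.
For each such spanning tree H, let X_H = 1 if all 19 edges of H are present in G. Then P[X_H = 1] = p^{19} = (1/2)^{19} = 1/524288.
By linearity: E[X] = Σ_H E[X_H] = 262144000000000000000000 · p^{19} = 262144000000000000000000 · 1/524288 = 500000000000000000.
Numerically: E[X] ≈ 5e+17.

E[X] = 262144000000000000000000 · (1/2)^{19} = 500000000000000000 ≈ 5e+17.


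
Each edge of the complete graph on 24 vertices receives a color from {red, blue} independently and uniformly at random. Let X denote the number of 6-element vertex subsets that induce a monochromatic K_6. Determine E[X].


Let X = Σ_S X_S over the C(24, 6) = 134596 subsets S of size 6, where X_S = 1 if the K_6 on S is monochromatic.
For a fixed S, the K_6 on S has C(6, 2) = 15 edges. P[all 15 edges red] = (1/2)^15, and likewise for blue, so P[monochromatic] = 2·(1/2)^15 = 2^{1 − 15} = 1/16384.
By linearity: E[X] = C(24, 6) · 2^{1 − 15} = 134596 · 1/16384 = 33649/4096.
Numerically: E[X] ≈ 8.215.

E[X] = C(24,6)·2^(1−C(6,2)) = 33649/4096 ≈ 8.215.


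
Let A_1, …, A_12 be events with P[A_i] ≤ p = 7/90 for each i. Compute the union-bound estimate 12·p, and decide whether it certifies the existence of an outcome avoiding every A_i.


Union bound: P[∪_{i=1}^{12} A_i] ≤ Σ_i P[A_i] ≤ 12·p = 12·(7/90) = 14/15.
Numerically: 14/15 ≈ 0.9333333.
Is 14/15 < 1? YES.
Since P[∪ A_i] ≤ 14/15 < 1, the complement has P[∩ A_i^c] ≥ 1 − 14/15 = 1/15 > 0, so some outcome avoids every A_i.

12·p = 14/15 ≈ 0.9333333; existence CERTIFIED by the union bound.


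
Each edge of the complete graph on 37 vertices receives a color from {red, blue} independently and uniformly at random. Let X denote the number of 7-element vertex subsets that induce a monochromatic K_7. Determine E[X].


Let X = Σ_S X_S over the C(37, 7) = 10295472 subsets S of size 7, where X_S = 1 if the K_7 on S is monochromatic.
For a fixed S, the K_7 on S has C(7, 2) = 21 edges. P[all 21 edges red] = (1/2)^21, and likewise for blue, so P[monochromatic] = 2·(1/2)^21 = 2^{1 − 21} = 1/1048576.
By linearity: E[X] = C(37, 7) · 2^{1 − 21} = 10295472 · 1/1048576 = 643467/65536.
Numerically: E[X] ≈ 9.8185.

E[X] = C(37,7)·2^(1−C(7,2)) = 643467/65536 ≈ 9.8185.


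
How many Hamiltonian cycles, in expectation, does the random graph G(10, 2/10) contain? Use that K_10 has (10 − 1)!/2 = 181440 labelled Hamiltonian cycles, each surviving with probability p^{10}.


K_10 has (10 − 1)!/2 = 181440 labelled Hamiltonian cycles.
For each such Hamiltonian cycle H, let X_H = 1 if all 10 edges of H are present in G. Then P[X_H = 1] = p^{10} = (1/5)^{10} = 1/9765625.
By linearity of expectation: E[X] = Σ_H E[X_H] = 181440 · p^{10} = 181440 · 1/9765625 = 36288/1953125.
Numerically: E[X] ≈ 0.0186.

E[X] = 181440 · (1/5)^{10} = 36288/1953125 ≈ 0.0186.


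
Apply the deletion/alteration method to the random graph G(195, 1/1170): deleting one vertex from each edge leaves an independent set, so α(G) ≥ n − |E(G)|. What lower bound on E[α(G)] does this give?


E[|E(G)|] = C(195, 2)·p = 18915 · (1/1170) = 97/6.
E[α(G)] ≥ n − E[|E(G)|] = 195 − 97/6 = 1073/6.
Numerically: ≈ 178.83333.
(This is only a lower bound; the true E[α(G)] may be larger.)

E[α(G)] ≥ 1073/6 ≈ 178.83333.


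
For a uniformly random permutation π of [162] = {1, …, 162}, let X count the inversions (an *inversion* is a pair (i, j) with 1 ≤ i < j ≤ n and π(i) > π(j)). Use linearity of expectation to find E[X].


Write X = Σ X_I over the C(162, 2) = 13041 pairs i < j, with X_I the indicator of one inversion.
There are 13041 indicators.
For each fixed pair i < j, the values π(i) and π(j) are two distinct elements of {1, …, 162} in uniformly random order; by symmetry P[π(i) > π(j)] = 1/2.
By linearity: E[X] = 13041 · (1/2) = C(162, 2) · (1/2) = 13041/2 = 13041/2 ≈ 6520.50000.

E[X] = 13041/2 = 6520.50000.


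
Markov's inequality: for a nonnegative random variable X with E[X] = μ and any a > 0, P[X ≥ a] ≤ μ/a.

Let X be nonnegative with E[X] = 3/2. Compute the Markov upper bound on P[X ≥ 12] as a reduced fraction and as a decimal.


μ = E[X] = 3/2, a = 12.
Markov: P[X ≥ 12] ≤ μ/a = (3/2)/12 = 1/8.
Numerically: ≈ 0.1250.
(Since a = 12 > μ = 1.5000, the bound 1/8 is < 1 and informative.)

P[X ≥ 12] ≤ 1/8 ≈ 0.1250.


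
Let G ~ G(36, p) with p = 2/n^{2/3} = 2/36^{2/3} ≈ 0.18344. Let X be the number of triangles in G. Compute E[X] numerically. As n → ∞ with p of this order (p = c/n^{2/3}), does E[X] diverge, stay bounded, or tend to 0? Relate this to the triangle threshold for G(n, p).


Number of potential triangles: C(36, 3) = 7140.
Each occurs with probability p³ ≈ (0.18344)³ ≈ 6.1728395e-03.
By linearity: E[X] = C(36, 3)·p³ ≈ 7140 · 6.1728395e-03 ≈ 44.07407.
Since α = 2/3 < 1, p = c/n^{2/3} ≫ 1/n is above the triangle threshold p ~ 1/n. Asymptotically E[X] ~ (c³/6)·n^{3(1−α)} = (2³/6)·n^{1} → ∞; triangles are abundant w.h.p.

E[X] ≈ 44.07407; in regime p = Θ(1/n^{2/3}) E[X] diverges (above the triangle threshold p ~ 1/n).


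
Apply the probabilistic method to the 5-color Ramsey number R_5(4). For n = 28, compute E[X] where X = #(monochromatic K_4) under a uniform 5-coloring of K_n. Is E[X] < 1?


E[X] = C(28, 4) · 5^{1 − 6} = 20475 · 5^{−5} = 20475/3125.
As a reduced fraction: E[X] = 819/125 ≈ 6.552000.
Is E[X] < 1? NO.
Since E[X] ≥ 1, the first-moment bound is inconclusive at n = 28; it does NOT by itself certify R_5(4) > 28.

E[X] = 819/125 ≈ 6.552000; E[X] ≥ 1; first-moment method inconclusive here.


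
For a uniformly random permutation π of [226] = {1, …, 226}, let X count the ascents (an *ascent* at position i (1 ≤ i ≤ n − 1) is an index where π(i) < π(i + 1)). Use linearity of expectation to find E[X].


Write X = Σ X_I over i = 1, …, 225, with X_I the indicator of one ascent.
There are 225 indicators.
For each fixed i, the pair (π(i), π(i+1)) is a uniformly random ordered pair of distinct values from {1, …, 226}; by symmetry P[π(i) < π(i+1)] = 1/2.
By linearity: E[X] = 225 · (1/2) = (226 − 1) · (1/2) = 225/2 ≈ 112.5000.

E[X] = 225/2 = 112.5000.


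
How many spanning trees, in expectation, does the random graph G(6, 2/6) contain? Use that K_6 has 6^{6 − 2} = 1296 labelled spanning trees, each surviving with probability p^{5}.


K_6 has 6^{6 − 2} = 1296 labelled spanning trees.
For each such spanning tree H, let X_H = 1 if all 5 edges of H are present in G. Then P[X_H = 1] = p^{5} = (1/3)^{5} = 1/243.
Summing the indicators: E[X] = Σ_H E[X_H] = 1296 · p^{5} = 1296 · 1/243 = 16/3.
Numerically: E[X] ≈ 5.33.

E[X] = 1296 · (1/3)^{5} = 16/3 ≈ 5.33.


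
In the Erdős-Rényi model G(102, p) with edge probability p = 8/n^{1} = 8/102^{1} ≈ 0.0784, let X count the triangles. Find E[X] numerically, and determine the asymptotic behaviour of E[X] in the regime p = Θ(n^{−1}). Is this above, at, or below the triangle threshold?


Number of potential triangles: C(102, 3) = 171700.
Each occurs with probability p³ ≈ (0.0784)³ ≈ 4.82469e-04.
By linearity: E[X] = C(102, 3)·p³ ≈ 171700 · 4.82469e-04 ≈ 82.840.
Here α = 1, so p = 8/n is exactly at the triangle threshold p ~ 1/n. Asymptotically E[X] → c³/6 = 8³/6 = 256/3 ≈ 85.333, a bounded constant. In this regime the triangle count is asymptotically Poisson(c³/6).

E[X] ≈ 82.840; in regime p = Θ(1/n^{1}) E[X] stays bounded (at the triangle threshold p ~ 1/n).


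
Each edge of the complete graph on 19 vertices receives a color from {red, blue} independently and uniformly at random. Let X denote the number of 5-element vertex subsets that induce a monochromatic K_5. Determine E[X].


Let X = Σ_S X_S over the C(19, 5) = 11628 subsets S of size 5, where X_S = 1 if the K_5 on S is monochromatic.
For a fixed S, the K_5 on S has C(5, 2) = 10 edges. P[all 10 edges red] = (1/2)^10, and likewise for blue, so P[monochromatic] = 2·(1/2)^10 = 2^{1 − 10} = 1/512.
Summing: E[X] = C(19, 5) · 2^{1 − 10} = 11628 · 1/512 = 2907/128.
Numerically: E[X] ≈ 22.710938.

E[X] = C(19,5)·2^(1−C(5,2)) = 2907/128 ≈ 22.710938.


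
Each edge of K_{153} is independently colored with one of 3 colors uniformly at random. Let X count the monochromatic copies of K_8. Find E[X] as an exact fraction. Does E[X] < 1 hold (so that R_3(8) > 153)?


E[X] = C(153, 8) · 3^{1 − 28} = 6183023199255 · 3^{−27} = 6183023199255/7625597484987.
As a reduced fraction: E[X] = 687002577695/847288609443 ≈ 0.8108248.
Is E[X] < 1? YES.
Since E[X] < 1, there exists a 3-coloring of K_{153} with no monochromatic K_8; hence R_3(8) > 153.

E[X] = 687002577695/847288609443 ≈ 0.8108248; E[X] < 1, so R_3(8) > 153.


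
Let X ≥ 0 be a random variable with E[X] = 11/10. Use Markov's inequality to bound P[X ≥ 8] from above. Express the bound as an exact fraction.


μ = E[X] = 11/10, a = 8.
Markov: P[X ≥ 8] ≤ μ/a = (11/10)/8 = 11/80.
Numerically: ≈ 0.13750.
(Since a = 8 > μ = 1.10000, the bound 11/80 is < 1 and informative.)

P[X ≥ 8] ≤ 11/80 ≈ 0.13750.


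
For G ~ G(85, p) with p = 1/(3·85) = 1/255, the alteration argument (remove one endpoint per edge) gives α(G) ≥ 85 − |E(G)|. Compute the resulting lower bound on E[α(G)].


E[|E(G)|] = C(85, 2)·p = 3570 · (1/255) = 14.
E[α(G)] ≥ n − E[|E(G)|] = 85 − 14 = 71.
Numerically: ≈ 71.000000.
(This is only a lower bound; the true E[α(G)] may be larger.)

E[α(G)] ≥ 71 ≈ 71.000000.


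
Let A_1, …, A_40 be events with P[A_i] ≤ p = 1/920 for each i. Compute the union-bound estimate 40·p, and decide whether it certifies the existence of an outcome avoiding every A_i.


Union bound: P[∪_{i=1}^{40} A_i] ≤ Σ_i P[A_i] ≤ 40·p = 40·(1/920) = 1/23.
Numerically: 1/23 ≈ 0.0434783.
Is 1/23 < 1? YES.
Since P[∪ A_i] ≤ 1/23 < 1, the complement has P[∩ A_i^c] ≥ 1 − 1/23 = 22/23 > 0, so some outcome avoids every A_i.

40·p = 1/23 ≈ 0.0434783; existence CERTIFIED by the union bound.


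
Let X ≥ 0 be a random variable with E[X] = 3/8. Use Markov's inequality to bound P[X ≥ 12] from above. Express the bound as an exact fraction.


μ = E[X] = 3/8, a = 12.
Markov: P[X ≥ 12] ≤ μ/a = (3/8)/12 = 1/32.
Numerically: ≈ 0.031250.
(Since a = 12 > μ = 0.375000, the bound 1/32 is < 1 and informative.)

P[X ≥ 12] ≤ 1/32 ≈ 0.031250.


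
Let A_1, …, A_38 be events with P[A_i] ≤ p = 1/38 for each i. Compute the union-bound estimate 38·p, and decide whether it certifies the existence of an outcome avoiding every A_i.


Union bound: P[∪_{i=1}^{38} A_i] ≤ Σ_i P[A_i] ≤ 38·p = 38·(1/38) = 1.
Numerically: 1 ≈ 1.00000.
Is 1 < 1? NO.
Since the bound 1 is ≥ 1, the union bound is uninformative here; it does NOT by itself certify existence.

38·p = 1 ≈ 1.00000; existence NOT certified by the union bound.


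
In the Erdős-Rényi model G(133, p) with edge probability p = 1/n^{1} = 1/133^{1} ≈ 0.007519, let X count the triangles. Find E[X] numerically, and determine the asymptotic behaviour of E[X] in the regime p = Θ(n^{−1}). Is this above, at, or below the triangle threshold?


Number of potential triangles: C(133, 3) = 383306.
Each occurs with probability p³ ≈ (0.007519)³ ≈ 4.250549e-07.
By linearity: E[X] = C(133, 3)·p³ ≈ 383306 · 4.250549e-07 ≈ 0.1629.
Here α = 1, so p = 1/n is exactly at the triangle threshold p ~ 1/n. Asymptotically E[X] → c³/6 = 1³/6 = 1/6 ≈ 0.1667, a bounded constant. In this regime the triangle count is asymptotically Poisson(c³/6).

E[X] ≈ 0.1629; in regime p = Θ(1/n^{1}) E[X] stays bounded (at the triangle threshold p ~ 1/n).
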